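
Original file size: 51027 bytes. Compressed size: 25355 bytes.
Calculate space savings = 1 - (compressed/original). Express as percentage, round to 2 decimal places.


ratio = compressed/original = 25355/51027 = 0.496894
savings = 1 - ratio = 1 - 0.496894 = 0.503106
as a percentage: 0.503106 * 100 = 50.31%

Space savings = 1 - 25355/51027 = 50.31%


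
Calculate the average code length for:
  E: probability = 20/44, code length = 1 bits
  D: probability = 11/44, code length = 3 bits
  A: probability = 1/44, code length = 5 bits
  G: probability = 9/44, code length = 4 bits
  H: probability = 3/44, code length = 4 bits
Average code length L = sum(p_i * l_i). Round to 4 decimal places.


Weighted contributions p_i * l_i:
  E: (20/44) * 1 = 20/44
  D: (11/44) * 3 = 33/44
  A: (1/44) * 5 = 5/44
  G: (9/44) * 4 = 36/44
  H: (3/44) * 4 = 12/44
Sum = (20 + 33 + 5 + 36 + 12)/44 = 106/44

L = 106/44 = 2.4091 bits/symbol


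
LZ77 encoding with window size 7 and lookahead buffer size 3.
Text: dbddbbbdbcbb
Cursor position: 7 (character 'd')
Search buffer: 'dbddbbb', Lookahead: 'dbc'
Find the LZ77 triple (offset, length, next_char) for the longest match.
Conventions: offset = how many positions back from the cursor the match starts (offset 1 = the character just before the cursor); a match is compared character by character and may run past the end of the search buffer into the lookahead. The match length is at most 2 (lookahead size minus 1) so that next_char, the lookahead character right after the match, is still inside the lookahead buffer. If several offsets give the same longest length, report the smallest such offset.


Try each offset into the search buffer:
  offset=1 (pos 6, char 'b'): match length 0
  offset=2 (pos 5, char 'b'): match length 0
  offset=3 (pos 4, char 'b'): match length 0
  offset=4 (pos 3, char 'd'): match length 2
  offset=5 (pos 2, char 'd'): match length 1
  offset=6 (pos 1, char 'b'): match length 0
  offset=7 (pos 0, char 'd'): match length 2
Longest match has length 2, found at offsets 4, 7; take the smallest, offset 4.
next_char = character at position 7 + 2 = 9 -> 'c'

Best match: offset=4, length=2 (matching 'db' starting at position 3)
LZ77 triple: (4, 2, 'c')


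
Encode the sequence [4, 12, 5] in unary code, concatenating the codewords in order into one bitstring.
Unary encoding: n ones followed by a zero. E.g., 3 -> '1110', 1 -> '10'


Encode each number as n ones followed by a terminating 0:
  4 -> 11110 (5 bits)
  12 -> 1111111111110 (13 bits)
  5 -> 111110 (6 bits)
Total length = 5 + 13 + 6 = 24 bits.

Unary([4, 12, 5]) = 111101111111111110111110 (24 bits)


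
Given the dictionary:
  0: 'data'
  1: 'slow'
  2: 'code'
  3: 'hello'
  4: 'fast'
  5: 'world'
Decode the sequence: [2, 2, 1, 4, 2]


Look up each index in the dictionary:
  2 -> 'code'
  2 -> 'code'
  1 -> 'slow'
  4 -> 'fast'
  2 -> 'code'

Decoded: "code code slow fast code"


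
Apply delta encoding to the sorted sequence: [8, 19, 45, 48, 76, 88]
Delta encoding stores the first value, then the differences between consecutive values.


First value: 8
Deltas:
  19 - 8 = 11
  45 - 19 = 26
  48 - 45 = 3
  76 - 48 = 28
  88 - 76 = 12


Delta encoded: [8, 11, 26, 3, 28, 12]


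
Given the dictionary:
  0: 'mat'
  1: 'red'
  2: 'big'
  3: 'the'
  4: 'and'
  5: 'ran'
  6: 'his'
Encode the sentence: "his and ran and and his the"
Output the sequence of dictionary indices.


Look up each word in the dictionary:
  'his' -> 6
  'and' -> 4
  'ran' -> 5
  'and' -> 4
  'and' -> 4
  'his' -> 6
  'the' -> 3

Encoded: [6, 4, 5, 4, 4, 6, 3]


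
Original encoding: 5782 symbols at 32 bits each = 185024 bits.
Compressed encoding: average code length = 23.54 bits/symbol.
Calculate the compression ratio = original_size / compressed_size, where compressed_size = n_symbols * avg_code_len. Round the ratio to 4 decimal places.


original_size = n_symbols * orig_bits = 5782 * 32 = 185024 bits
compressed_size = n_symbols * avg_code_len = 5782 * 23.54 = 136108.28 bits
ratio = original_size / compressed_size = 185024 / 136108.28 = 1.3594

Compression ratio = 1.3594


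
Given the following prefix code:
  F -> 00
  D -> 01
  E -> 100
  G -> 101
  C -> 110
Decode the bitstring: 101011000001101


Decoding step by step:
Bits 101 -> G
Bits 01 -> D
Bits 100 -> E
Bits 00 -> F
Bits 01 -> D
Bits 101 -> G


Decoded message: GDEFDG


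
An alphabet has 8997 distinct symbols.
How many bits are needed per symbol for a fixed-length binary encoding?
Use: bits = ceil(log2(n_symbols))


log2(8997) = 13.1352
Bracket: 2^13 = 8192 < 8997 <= 2^14 = 16384
So ceil(log2(8997)) = 14

bits = ceil(log2(8997)) = ceil(13.1352) = 14 bits


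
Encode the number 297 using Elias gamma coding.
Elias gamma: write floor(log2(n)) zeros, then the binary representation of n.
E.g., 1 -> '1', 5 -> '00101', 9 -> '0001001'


num_bits = floor(log2(297)) + 1 = 9
leading_zeros = num_bits - 1 = 8
binary(297) = 100101001

Elias gamma(297) = '00000000' + '100101001' = 00000000100101001 (17 bits)


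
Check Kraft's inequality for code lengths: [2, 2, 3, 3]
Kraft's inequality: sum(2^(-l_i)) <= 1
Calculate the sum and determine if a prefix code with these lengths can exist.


Sum = 2^(-2) + 2^(-2) + 2^(-3) + 2^(-3)
    = 0.25 + 0.25 + 0.125 + 0.125
    = 6/8 = 0.75
Since 0.75 <= 1, Kraft's inequality IS satisfied.
A prefix code with these lengths CAN exist.

Kraft sum = 0.75. Satisfied.


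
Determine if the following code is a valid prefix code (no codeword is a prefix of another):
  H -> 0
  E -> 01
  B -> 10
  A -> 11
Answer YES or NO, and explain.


Checking each pair (does one codeword prefix another?):
  H='0' vs E='01': prefix -- VIOLATION

NO -- this is NOT a valid prefix code. H (0) is a prefix of E (01).


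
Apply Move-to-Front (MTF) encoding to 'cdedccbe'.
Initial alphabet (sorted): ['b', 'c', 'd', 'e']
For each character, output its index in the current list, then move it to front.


MTF encoding:
'c': index 1 in ['b', 'c', 'd', 'e'] -> ['c', 'b', 'd', 'e']
'd': index 2 in ['c', 'b', 'd', 'e'] -> ['d', 'c', 'b', 'e']
'e': index 3 in ['d', 'c', 'b', 'e'] -> ['e', 'd', 'c', 'b']
'd': index 1 in ['e', 'd', 'c', 'b'] -> ['d', 'e', 'c', 'b']
'c': index 2 in ['d', 'e', 'c', 'b'] -> ['c', 'd', 'e', 'b']
'c': index 0 in ['c', 'd', 'e', 'b'] -> ['c', 'd', 'e', 'b']
'b': index 3 in ['c', 'd', 'e', 'b'] -> ['b', 'c', 'd', 'e']
'e': index 3 in ['b', 'c', 'd', 'e'] -> ['e', 'b', 'c', 'd']


Output: [1, 2, 3, 1, 2, 0, 3, 3]


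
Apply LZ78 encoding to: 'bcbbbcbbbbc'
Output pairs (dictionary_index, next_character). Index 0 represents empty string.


LZ78 encoding steps:
Dictionary: {0: ''}
Step 1: w='' (idx 0), next='b' -> output (0, 'b'), add 'b' as idx 1
Step 2: w='' (idx 0), next='c' -> output (0, 'c'), add 'c' as idx 2
Step 3: w='b' (idx 1), next='b' -> output (1, 'b'), add 'bb' as idx 3
Step 4: w='b' (idx 1), next='c' -> output (1, 'c'), add 'bc' as idx 4
Step 5: w='bb' (idx 3), next='b' -> output (3, 'b'), add 'bbb' as idx 5
Step 6: w='bc' (idx 4), end of input -> output (4, '')


Encoded: [(0, 'b'), (0, 'c'), (1, 'b'), (1, 'c'), (3, 'b'), (4, '')]


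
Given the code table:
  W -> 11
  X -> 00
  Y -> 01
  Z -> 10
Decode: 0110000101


Decoding:
01 -> Y
10 -> Z
00 -> X
01 -> Y
01 -> Y


Result: YZXYY


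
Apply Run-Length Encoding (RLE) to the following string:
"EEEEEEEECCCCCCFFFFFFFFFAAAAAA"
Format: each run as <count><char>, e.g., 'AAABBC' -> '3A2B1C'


Scanning runs left to right:
  i=0: run of 'E' x 8 -> '8E'
  i=8: run of 'C' x 6 -> '6C'
  i=14: run of 'F' x 9 -> '9F'
  i=23: run of 'A' x 6 -> '6A'

RLE = 8E6C9F6A


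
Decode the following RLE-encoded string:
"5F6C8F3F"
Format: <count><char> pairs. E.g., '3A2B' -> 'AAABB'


Expanding each <count><char> pair:
  5F -> 'FFFFF'
  6C -> 'CCCCCC'
  8F -> 'FFFFFFFF'
  3F -> 'FFF'

Decoded = FFFFFCCCCCCFFFFFFFFFFF


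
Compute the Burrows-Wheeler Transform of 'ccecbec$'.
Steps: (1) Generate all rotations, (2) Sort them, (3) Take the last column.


Rotations (sorted):
  0: $ccecbec -> last char: c
  1: bec$ccec -> last char: c
  2: c$ccecbe -> last char: e
  3: cbec$cce -> last char: e
  4: ccecbec$ -> last char: $
  5: cecbec$c -> last char: c
  6: ec$ccecb -> last char: b
  7: ecbec$cc -> last char: c


BWT = ccee$cbc


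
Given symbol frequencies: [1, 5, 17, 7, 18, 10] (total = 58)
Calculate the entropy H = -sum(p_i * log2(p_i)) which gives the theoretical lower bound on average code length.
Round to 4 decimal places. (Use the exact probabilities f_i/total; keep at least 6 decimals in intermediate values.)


Per-symbol terms -p_i * log2(p_i) with p_i = f_i/58:
  p = 1/58 = 0.017241: log2(p) = -5.857981, -p*log2(p) = 0.101000
  p = 5/58 = 0.086207: log2(p) = -3.536053, -p*log2(p) = 0.304832
  p = 17/58 = 0.293103: log2(p) = -1.770518, -p*log2(p) = 0.518945
  p = 7/58 = 0.120690: log2(p) = -3.050626, -p*log2(p) = 0.368179
  p = 18/58 = 0.310345: log2(p) = -1.688056, -p*log2(p) = 0.523879
  p = 10/58 = 0.172414: log2(p) = -2.536053, -p*log2(p) = 0.437251
H = 0.101000 + 0.304832 + 0.518945 + 0.368179 + 0.523879 + 0.437251 = 2.254086

H = 2.2541 bits/symbol


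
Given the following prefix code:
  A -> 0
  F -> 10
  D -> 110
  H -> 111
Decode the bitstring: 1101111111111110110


Decoding step by step:
Bits 110 -> D
Bits 111 -> H
Bits 111 -> H
Bits 111 -> H
Bits 111 -> H
Bits 0 -> A
Bits 110 -> D


Decoded message: DHHHHAD


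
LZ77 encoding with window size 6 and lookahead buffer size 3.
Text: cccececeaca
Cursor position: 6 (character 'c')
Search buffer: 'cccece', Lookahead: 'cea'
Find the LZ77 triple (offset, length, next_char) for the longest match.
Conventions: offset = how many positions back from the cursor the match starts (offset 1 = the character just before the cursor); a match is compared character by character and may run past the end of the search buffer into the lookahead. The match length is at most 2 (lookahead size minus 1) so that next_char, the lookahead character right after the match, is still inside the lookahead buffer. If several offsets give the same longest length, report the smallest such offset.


Try each offset into the search buffer:
  offset=1 (pos 5, char 'e'): match length 0
  offset=2 (pos 4, char 'c'): match length 2
  offset=3 (pos 3, char 'e'): match length 0
  offset=4 (pos 2, char 'c'): match length 2
  offset=5 (pos 1, char 'c'): match length 1
  offset=6 (pos 0, char 'c'): match length 1
Longest match has length 2, found at offsets 2, 4; take the smallest, offset 2.
next_char = character at position 6 + 2 = 8 -> 'a'

Best match: offset=2, length=2 (matching 'ce' starting at position 4)
LZ77 triple: (2, 2, 'a')


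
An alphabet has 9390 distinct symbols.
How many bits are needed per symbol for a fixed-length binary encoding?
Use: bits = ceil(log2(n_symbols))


log2(9390) = 13.1969
Bracket: 2^13 = 8192 < 9390 <= 2^14 = 16384
So ceil(log2(9390)) = 14

bits = ceil(log2(9390)) = ceil(13.1969) = 14 bits


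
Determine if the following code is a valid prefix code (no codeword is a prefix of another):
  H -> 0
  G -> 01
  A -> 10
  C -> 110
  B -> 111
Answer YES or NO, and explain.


Checking each pair (does one codeword prefix another?):
  H='0' vs G='01': prefix -- VIOLATION

NO -- this is NOT a valid prefix code. H (0) is a prefix of G (01).


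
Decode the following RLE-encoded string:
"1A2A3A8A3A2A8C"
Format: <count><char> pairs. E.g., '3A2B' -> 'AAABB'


Expanding each <count><char> pair:
  1A -> 'A'
  2A -> 'AA'
  3A -> 'AAA'
  8A -> 'AAAAAAAA'
  3A -> 'AAA'
  2A -> 'AA'
  8C -> 'CCCCCCCC'

Decoded = AAAAAAAAAAAAAAAAAAACCCCCCCC


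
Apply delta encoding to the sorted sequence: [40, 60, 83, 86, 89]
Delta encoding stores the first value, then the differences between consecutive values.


First value: 40
Deltas:
  60 - 40 = 20
  83 - 60 = 23
  86 - 83 = 3
  89 - 86 = 3


Delta encoded: [40, 20, 23, 3, 3]


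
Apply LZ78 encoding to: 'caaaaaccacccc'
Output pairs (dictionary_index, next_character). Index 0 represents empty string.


LZ78 encoding steps:
Dictionary: {0: ''}
Step 1: w='' (idx 0), next='c' -> output (0, 'c'), add 'c' as idx 1
Step 2: w='' (idx 0), next='a' -> output (0, 'a'), add 'a' as idx 2
Step 3: w='a' (idx 2), next='a' -> output (2, 'a'), add 'aa' as idx 3
Step 4: w='aa' (idx 3), next='c' -> output (3, 'c'), add 'aac' as idx 4
Step 5: w='c' (idx 1), next='a' -> output (1, 'a'), add 'ca' as idx 5
Step 6: w='c' (idx 1), next='c' -> output (1, 'c'), add 'cc' as idx 6
Step 7: w='cc' (idx 6), end of input -> output (6, '')


Encoded: [(0, 'c'), (0, 'a'), (2, 'a'), (3, 'c'), (1, 'a'), (1, 'c'), (6, '')]


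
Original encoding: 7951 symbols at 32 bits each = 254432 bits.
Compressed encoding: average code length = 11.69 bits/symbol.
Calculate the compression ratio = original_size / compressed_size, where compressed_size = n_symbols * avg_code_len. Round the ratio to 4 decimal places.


original_size = n_symbols * orig_bits = 7951 * 32 = 254432 bits
compressed_size = n_symbols * avg_code_len = 7951 * 11.69 = 92947.19 bits
ratio = original_size / compressed_size = 254432 / 92947.19 = 2.7374

Compression ratio = 2.7374


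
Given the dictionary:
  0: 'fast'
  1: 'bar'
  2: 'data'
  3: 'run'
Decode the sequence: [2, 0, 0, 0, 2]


Look up each index in the dictionary:
  2 -> 'data'
  0 -> 'fast'
  0 -> 'fast'
  0 -> 'fast'
  2 -> 'data'

Decoded: "data fast fast fast data"


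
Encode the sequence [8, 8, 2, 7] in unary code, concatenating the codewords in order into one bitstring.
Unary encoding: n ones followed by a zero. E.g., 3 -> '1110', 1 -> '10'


Encode each number as n ones followed by a terminating 0:
  8 -> 111111110 (9 bits)
  8 -> 111111110 (9 bits)
  2 -> 110 (3 bits)
  7 -> 11111110 (8 bits)
Total length = 9 + 9 + 3 + 8 = 29 bits.

Unary([8, 8, 2, 7]) = 11111111011111111011011111110 (29 bits)


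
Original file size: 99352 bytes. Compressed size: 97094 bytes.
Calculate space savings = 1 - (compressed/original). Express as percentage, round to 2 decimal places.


ratio = compressed/original = 97094/99352 = 0.977273
savings = 1 - ratio = 1 - 0.977273 = 0.022727
as a percentage: 0.022727 * 100 = 2.27%

Space savings = 1 - 97094/99352 = 2.27%


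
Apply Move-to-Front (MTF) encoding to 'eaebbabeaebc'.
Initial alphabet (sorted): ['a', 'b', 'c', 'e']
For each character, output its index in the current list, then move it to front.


MTF encoding:
'e': index 3 in ['a', 'b', 'c', 'e'] -> ['e', 'a', 'b', 'c']
'a': index 1 in ['e', 'a', 'b', 'c'] -> ['a', 'e', 'b', 'c']
'e': index 1 in ['a', 'e', 'b', 'c'] -> ['e', 'a', 'b', 'c']
'b': index 2 in ['e', 'a', 'b', 'c'] -> ['b', 'e', 'a', 'c']
'b': index 0 in ['b', 'e', 'a', 'c'] -> ['b', 'e', 'a', 'c']
'a': index 2 in ['b', 'e', 'a', 'c'] -> ['a', 'b', 'e', 'c']
'b': index 1 in ['a', 'b', 'e', 'c'] -> ['b', 'a', 'e', 'c']
'e': index 2 in ['b', 'a', 'e', 'c'] -> ['e', 'b', 'a', 'c']
'a': index 2 in ['e', 'b', 'a', 'c'] -> ['a', 'e', 'b', 'c']
'e': index 1 in ['a', 'e', 'b', 'c'] -> ['e', 'a', 'b', 'c']
'b': index 2 in ['e', 'a', 'b', 'c'] -> ['b', 'e', 'a', 'c']
'c': index 3 in ['b', 'e', 'a', 'c'] -> ['c', 'b', 'e', 'a']


Output: [3, 1, 1, 2, 0, 2, 1, 2, 2, 1, 2, 3]


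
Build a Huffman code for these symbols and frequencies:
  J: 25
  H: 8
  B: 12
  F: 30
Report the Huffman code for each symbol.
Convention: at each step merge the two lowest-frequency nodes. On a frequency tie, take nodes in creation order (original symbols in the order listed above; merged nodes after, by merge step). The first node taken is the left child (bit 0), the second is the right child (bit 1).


Huffman tree construction:
Step 1: Merge H(8) + B(12) = 20
Step 2: Merge (H+B)(20) + J(25) = 45
Step 3: Merge F(30) + ((H+B)+J)(45) = 75
Read each symbol's code off the tree from the root (left child = 0, right child = 1).

Codes:
  J: 11 (length 2)
  H: 100 (length 3)
  B: 101 (length 3)
  F: 0 (length 1)
Average code length: 140/75 = 1.8667 bits/symbol


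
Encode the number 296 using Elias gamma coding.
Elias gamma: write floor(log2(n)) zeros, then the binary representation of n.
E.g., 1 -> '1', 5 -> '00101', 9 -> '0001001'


num_bits = floor(log2(296)) + 1 = 9
leading_zeros = num_bits - 1 = 8
binary(296) = 100101000

Elias gamma(296) = '00000000' + '100101000' = 00000000100101000 (17 bits)


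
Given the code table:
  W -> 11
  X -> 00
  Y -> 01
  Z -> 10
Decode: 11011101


Decoding:
11 -> W
01 -> Y
11 -> W
01 -> Y


Result: WYWY


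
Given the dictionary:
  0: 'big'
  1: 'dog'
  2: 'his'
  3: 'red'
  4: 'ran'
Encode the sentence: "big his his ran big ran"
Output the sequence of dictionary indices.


Look up each word in the dictionary:
  'big' -> 0
  'his' -> 2
  'his' -> 2
  'ran' -> 4
  'big' -> 0
  'ran' -> 4

Encoded: [0, 2, 2, 4, 0, 4]


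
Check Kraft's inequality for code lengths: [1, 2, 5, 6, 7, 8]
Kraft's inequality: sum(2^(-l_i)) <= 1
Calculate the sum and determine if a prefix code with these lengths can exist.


Sum = 2^(-1) + 2^(-2) + 2^(-5) + 2^(-6) + 2^(-7) + 2^(-8)
    = 0.5 + 0.25 + 0.03125 + 0.015625 + 0.0078125 + 0.00390625
    = 207/256 = 0.80859375
Since 0.80859375 <= 1, Kraft's inequality IS satisfied.
A prefix code with these lengths CAN exist.

Kraft sum = 0.80859375. Satisfied.


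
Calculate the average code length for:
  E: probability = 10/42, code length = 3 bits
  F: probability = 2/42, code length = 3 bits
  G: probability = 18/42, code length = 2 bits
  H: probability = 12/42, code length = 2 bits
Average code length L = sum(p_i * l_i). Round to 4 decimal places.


Weighted contributions p_i * l_i:
  E: (10/42) * 3 = 30/42
  F: (2/42) * 3 = 6/42
  G: (18/42) * 2 = 36/42
  H: (12/42) * 2 = 24/42
Sum = (30 + 6 + 36 + 24)/42 = 96/42

L = 96/42 = 2.2857 bits/symbol


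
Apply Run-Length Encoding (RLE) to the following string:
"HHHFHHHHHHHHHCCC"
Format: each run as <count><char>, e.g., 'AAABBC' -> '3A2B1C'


Scanning runs left to right:
  i=0: run of 'H' x 3 -> '3H'
  i=3: run of 'F' x 1 -> '1F'
  i=4: run of 'H' x 9 -> '9H'
  i=13: run of 'C' x 3 -> '3C'

RLE = 3H1F9H3C


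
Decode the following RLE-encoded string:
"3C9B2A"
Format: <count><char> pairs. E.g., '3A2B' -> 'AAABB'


Expanding each <count><char> pair:
  3C -> 'CCC'
  9B -> 'BBBBBBBBB'
  2A -> 'AA'

Decoded = CCCBBBBBBBBBAA


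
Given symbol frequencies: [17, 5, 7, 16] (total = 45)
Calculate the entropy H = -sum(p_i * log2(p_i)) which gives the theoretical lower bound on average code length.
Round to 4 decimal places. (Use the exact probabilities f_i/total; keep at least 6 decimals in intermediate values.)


Per-symbol terms -p_i * log2(p_i) with p_i = f_i/45:
  p = 17/45 = 0.377778: log2(p) = -1.404390, -p*log2(p) = 0.530547
  p = 5/45 = 0.111111: log2(p) = -3.169925, -p*log2(p) = 0.352214
  p = 7/45 = 0.155556: log2(p) = -2.684498, -p*log2(p) = 0.417589
  p = 16/45 = 0.355556: log2(p) = -1.491853, -p*log2(p) = 0.530437
H = 0.530547 + 0.352214 + 0.417589 + 0.530437 = 1.830787

H = 1.8308 bits/symbol


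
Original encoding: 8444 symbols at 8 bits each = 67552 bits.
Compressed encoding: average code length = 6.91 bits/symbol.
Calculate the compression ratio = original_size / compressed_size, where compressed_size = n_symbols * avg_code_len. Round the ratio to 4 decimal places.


original_size = n_symbols * orig_bits = 8444 * 8 = 67552 bits
compressed_size = n_symbols * avg_code_len = 8444 * 6.91 = 58348.04 bits
ratio = original_size / compressed_size = 67552 / 58348.04 = 1.1577

Compression ratio = 1.1577


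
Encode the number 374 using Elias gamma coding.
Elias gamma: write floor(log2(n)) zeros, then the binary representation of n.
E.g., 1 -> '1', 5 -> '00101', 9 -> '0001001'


num_bits = floor(log2(374)) + 1 = 9
leading_zeros = num_bits - 1 = 8
binary(374) = 101110110

Elias gamma(374) = '00000000' + '101110110' = 00000000101110110 (17 bits)


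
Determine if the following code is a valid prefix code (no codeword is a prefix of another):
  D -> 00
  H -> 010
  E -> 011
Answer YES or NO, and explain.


Checking each pair (does one codeword prefix another?):
  D='00' vs H='010': no prefix
  D='00' vs E='011': no prefix
  H='010' vs D='00': no prefix
  H='010' vs E='011': no prefix
  E='011' vs D='00': no prefix
  E='011' vs H='010': no prefix
No violation found over all pairs.

YES -- this is a valid prefix code. No codeword is a prefix of any other codeword.


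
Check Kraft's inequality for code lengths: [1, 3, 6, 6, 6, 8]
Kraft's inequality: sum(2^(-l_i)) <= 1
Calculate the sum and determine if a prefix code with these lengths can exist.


Sum = 2^(-1) + 2^(-3) + 2^(-6) + 2^(-6) + 2^(-6) + 2^(-8)
    = 0.5 + 0.125 + 0.015625 + 0.015625 + 0.015625 + 0.00390625
    = 173/256 = 0.67578125
Since 0.67578125 <= 1, Kraft's inequality IS satisfied.
A prefix code with these lengths CAN exist.

Kraft sum = 0.67578125. Satisfied.


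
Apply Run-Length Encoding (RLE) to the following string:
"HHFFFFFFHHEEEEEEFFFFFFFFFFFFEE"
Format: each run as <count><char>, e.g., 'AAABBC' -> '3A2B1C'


Scanning runs left to right:
  i=0: run of 'H' x 2 -> '2H'
  i=2: run of 'F' x 6 -> '6F'
  i=8: run of 'H' x 2 -> '2H'
  i=10: run of 'E' x 6 -> '6E'
  i=16: run of 'F' x 12 -> '12F'
  i=28: run of 'E' x 2 -> '2E'

RLE = 2H6F2H6E12F2E


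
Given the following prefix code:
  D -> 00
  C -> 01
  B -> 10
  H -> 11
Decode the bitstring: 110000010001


Decoding step by step:
Bits 11 -> H
Bits 00 -> D
Bits 00 -> D
Bits 01 -> C
Bits 00 -> D
Bits 01 -> C


Decoded message: HDDCDC


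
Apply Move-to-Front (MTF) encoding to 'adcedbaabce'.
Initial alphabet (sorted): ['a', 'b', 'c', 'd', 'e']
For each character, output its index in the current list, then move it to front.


MTF encoding:
'a': index 0 in ['a', 'b', 'c', 'd', 'e'] -> ['a', 'b', 'c', 'd', 'e']
'd': index 3 in ['a', 'b', 'c', 'd', 'e'] -> ['d', 'a', 'b', 'c', 'e']
'c': index 3 in ['d', 'a', 'b', 'c', 'e'] -> ['c', 'd', 'a', 'b', 'e']
'e': index 4 in ['c', 'd', 'a', 'b', 'e'] -> ['e', 'c', 'd', 'a', 'b']
'd': index 2 in ['e', 'c', 'd', 'a', 'b'] -> ['d', 'e', 'c', 'a', 'b']
'b': index 4 in ['d', 'e', 'c', 'a', 'b'] -> ['b', 'd', 'e', 'c', 'a']
'a': index 4 in ['b', 'd', 'e', 'c', 'a'] -> ['a', 'b', 'd', 'e', 'c']
'a': index 0 in ['a', 'b', 'd', 'e', 'c'] -> ['a', 'b', 'd', 'e', 'c']
'b': index 1 in ['a', 'b', 'd', 'e', 'c'] -> ['b', 'a', 'd', 'e', 'c']
'c': index 4 in ['b', 'a', 'd', 'e', 'c'] -> ['c', 'b', 'a', 'd', 'e']
'e': index 4 in ['c', 'b', 'a', 'd', 'e'] -> ['e', 'c', 'b', 'a', 'd']


Output: [0, 3, 3, 4, 2, 4, 4, 0, 1, 4, 4]


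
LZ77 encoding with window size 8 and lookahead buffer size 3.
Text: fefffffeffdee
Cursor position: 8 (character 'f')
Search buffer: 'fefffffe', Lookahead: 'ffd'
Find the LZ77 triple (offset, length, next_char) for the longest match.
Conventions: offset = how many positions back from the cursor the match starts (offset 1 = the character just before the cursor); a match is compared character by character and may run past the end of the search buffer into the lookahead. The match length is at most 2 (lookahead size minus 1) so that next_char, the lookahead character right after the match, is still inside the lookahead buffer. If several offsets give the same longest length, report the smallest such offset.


Try each offset into the search buffer:
  offset=1 (pos 7, char 'e'): match length 0
  offset=2 (pos 6, char 'f'): match length 1
  offset=3 (pos 5, char 'f'): match length 2
  offset=4 (pos 4, char 'f'): match length 2
  offset=5 (pos 3, char 'f'): match length 2
  offset=6 (pos 2, char 'f'): match length 2
  offset=7 (pos 1, char 'e'): match length 0
  offset=8 (pos 0, char 'f'): match length 1
Longest match has length 2, found at offsets 3, 4, 5, 6; take the smallest, offset 3.
next_char = character at position 8 + 2 = 10 -> 'd'

Best match: offset=3, length=2 (matching 'ff' starting at position 5)
LZ77 triple: (3, 2, 'd')


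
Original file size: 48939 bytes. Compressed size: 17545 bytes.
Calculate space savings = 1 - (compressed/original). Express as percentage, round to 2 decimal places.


ratio = compressed/original = 17545/48939 = 0.358508
savings = 1 - ratio = 1 - 0.358508 = 0.641492
as a percentage: 0.641492 * 100 = 64.15%

Space savings = 1 - 17545/48939 = 64.15%


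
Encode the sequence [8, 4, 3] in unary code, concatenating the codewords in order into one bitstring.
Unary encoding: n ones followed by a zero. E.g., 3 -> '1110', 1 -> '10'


Encode each number as n ones followed by a terminating 0:
  8 -> 111111110 (9 bits)
  4 -> 11110 (5 bits)
  3 -> 1110 (4 bits)
Total length = 9 + 5 + 4 = 18 bits.

Unary([8, 4, 3]) = 111111110111101110 (18 bits)


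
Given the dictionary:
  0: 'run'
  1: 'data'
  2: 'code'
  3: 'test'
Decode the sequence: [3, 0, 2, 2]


Look up each index in the dictionary:
  3 -> 'test'
  0 -> 'run'
  2 -> 'code'
  2 -> 'code'

Decoded: "test run code code"


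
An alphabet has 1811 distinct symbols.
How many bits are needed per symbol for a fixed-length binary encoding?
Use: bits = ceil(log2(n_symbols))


log2(1811) = 10.8226
Bracket: 2^10 = 1024 < 1811 <= 2^11 = 2048
So ceil(log2(1811)) = 11

bits = ceil(log2(1811)) = ceil(10.8226) = 11 bits


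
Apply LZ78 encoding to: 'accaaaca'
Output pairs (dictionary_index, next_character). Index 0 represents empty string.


LZ78 encoding steps:
Dictionary: {0: ''}
Step 1: w='' (idx 0), next='a' -> output (0, 'a'), add 'a' as idx 1
Step 2: w='' (idx 0), next='c' -> output (0, 'c'), add 'c' as idx 2
Step 3: w='c' (idx 2), next='a' -> output (2, 'a'), add 'ca' as idx 3
Step 4: w='a' (idx 1), next='a' -> output (1, 'a'), add 'aa' as idx 4
Step 5: w='ca' (idx 3), end of input -> output (3, '')


Encoded: [(0, 'a'), (0, 'c'), (2, 'a'), (1, 'a'), (3, '')]


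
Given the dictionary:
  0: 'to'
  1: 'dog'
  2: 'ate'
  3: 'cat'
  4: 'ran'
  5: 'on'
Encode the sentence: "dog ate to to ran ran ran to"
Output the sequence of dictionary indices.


Look up each word in the dictionary:
  'dog' -> 1
  'ate' -> 2
  'to' -> 0
  'to' -> 0
  'ran' -> 4
  'ran' -> 4
  'ran' -> 4
  'to' -> 0

Encoded: [1, 2, 0, 0, 4, 4, 4, 0]


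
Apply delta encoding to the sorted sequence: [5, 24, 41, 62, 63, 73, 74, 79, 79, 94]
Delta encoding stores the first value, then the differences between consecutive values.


First value: 5
Deltas:
  24 - 5 = 19
  41 - 24 = 17
  62 - 41 = 21
  63 - 62 = 1
  73 - 63 = 10
  74 - 73 = 1
  79 - 74 = 5
  79 - 79 = 0
  94 - 79 = 15


Delta encoded: [5, 19, 17, 21, 1, 10, 1, 5, 0, 15]


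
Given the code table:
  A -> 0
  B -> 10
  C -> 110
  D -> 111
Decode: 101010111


Decoding:
10 -> B
10 -> B
10 -> B
111 -> D


Result: BBBD


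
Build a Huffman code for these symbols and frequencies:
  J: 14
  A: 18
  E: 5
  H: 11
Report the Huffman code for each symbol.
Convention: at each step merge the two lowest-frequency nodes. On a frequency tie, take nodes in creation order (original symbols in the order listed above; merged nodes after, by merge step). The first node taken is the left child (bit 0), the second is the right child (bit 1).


Huffman tree construction:
Step 1: Merge E(5) + H(11) = 16
Step 2: Merge J(14) + (E+H)(16) = 30
Step 3: Merge A(18) + (J+(E+H))(30) = 48
Read each symbol's code off the tree from the root (left child = 0, right child = 1).

Codes:
  J: 10 (length 2)
  A: 0 (length 1)
  E: 110 (length 3)
  H: 111 (length 3)
Average code length: 94/48 = 1.9583 bits/symbol


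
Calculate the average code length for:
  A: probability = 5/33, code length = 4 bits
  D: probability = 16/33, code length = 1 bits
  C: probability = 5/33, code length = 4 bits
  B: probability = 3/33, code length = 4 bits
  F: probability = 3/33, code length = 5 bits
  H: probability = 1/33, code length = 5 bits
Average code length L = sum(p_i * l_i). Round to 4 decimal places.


Weighted contributions p_i * l_i:
  A: (5/33) * 4 = 20/33
  D: (16/33) * 1 = 16/33
  C: (5/33) * 4 = 20/33
  B: (3/33) * 4 = 12/33
  F: (3/33) * 5 = 15/33
  H: (1/33) * 5 = 5/33
Sum = (20 + 16 + 20 + 12 + 15 + 5)/33 = 88/33

L = 88/33 = 2.6667 bits/symbol


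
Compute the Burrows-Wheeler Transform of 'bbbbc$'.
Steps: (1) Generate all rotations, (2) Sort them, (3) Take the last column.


Rotations (sorted):
  0: $bbbbc -> last char: c
  1: bbbbc$ -> last char: $
  2: bbbc$b -> last char: b
  3: bbc$bb -> last char: b
  4: bc$bbb -> last char: b
  5: c$bbbb -> last char: b


BWT = c$bbbb


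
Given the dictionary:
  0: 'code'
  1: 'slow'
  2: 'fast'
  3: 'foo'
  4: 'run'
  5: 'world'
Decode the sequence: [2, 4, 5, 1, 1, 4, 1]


Look up each index in the dictionary:
  2 -> 'fast'
  4 -> 'run'
  5 -> 'world'
  1 -> 'slow'
  1 -> 'slow'
  4 -> 'run'
  1 -> 'slow'

Decoded: "fast run world slow slow run slow"


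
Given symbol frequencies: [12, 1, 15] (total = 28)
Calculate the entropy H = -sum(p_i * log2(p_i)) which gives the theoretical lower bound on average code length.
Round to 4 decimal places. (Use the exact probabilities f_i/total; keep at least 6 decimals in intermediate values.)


Per-symbol terms -p_i * log2(p_i) with p_i = f_i/28:
  p = 12/28 = 0.428571: log2(p) = -1.222392, -p*log2(p) = 0.523882
  p = 1/28 = 0.035714: log2(p) = -4.807355, -p*log2(p) = 0.171691
  p = 15/28 = 0.535714: log2(p) = -0.900464, -p*log2(p) = 0.482392
H = 0.523882 + 0.171691 + 0.482392 = 1.177965

H = 1.178 bits/symbol


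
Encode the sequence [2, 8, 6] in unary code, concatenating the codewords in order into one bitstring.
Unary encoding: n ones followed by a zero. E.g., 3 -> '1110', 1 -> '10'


Encode each number as n ones followed by a terminating 0:
  2 -> 110 (3 bits)
  8 -> 111111110 (9 bits)
  6 -> 1111110 (7 bits)
Total length = 3 + 9 + 7 = 19 bits.

Unary([2, 8, 6]) = 1101111111101111110 (19 bits)


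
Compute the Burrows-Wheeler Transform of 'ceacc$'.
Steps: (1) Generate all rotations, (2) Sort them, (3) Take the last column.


Rotations (sorted):
  0: $ceacc -> last char: c
  1: acc$ce -> last char: e
  2: c$ceac -> last char: c
  3: cc$cea -> last char: a
  4: ceacc$ -> last char: $
  5: eacc$c -> last char: c


BWT = ceca$c


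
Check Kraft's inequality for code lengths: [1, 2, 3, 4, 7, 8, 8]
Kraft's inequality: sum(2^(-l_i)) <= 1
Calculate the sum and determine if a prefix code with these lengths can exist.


Sum = 2^(-1) + 2^(-2) + 2^(-3) + 2^(-4) + 2^(-7) + 2^(-8) + 2^(-8)
    = 0.5 + 0.25 + 0.125 + 0.0625 + 0.0078125 + 0.00390625 + 0.00390625
    = 244/256 = 0.953125
Since 0.953125 <= 1, Kraft's inequality IS satisfied.
A prefix code with these lengths CAN exist.

Kraft sum = 0.953125. Satisfied.


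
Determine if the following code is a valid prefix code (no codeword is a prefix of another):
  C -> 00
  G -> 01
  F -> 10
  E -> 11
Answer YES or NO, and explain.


Checking each pair (does one codeword prefix another?):
  C='00' vs G='01': no prefix
  C='00' vs F='10': no prefix
  C='00' vs E='11': no prefix
  G='01' vs C='00': no prefix
  G='01' vs F='10': no prefix
  G='01' vs E='11': no prefix
  F='10' vs C='00': no prefix
  F='10' vs G='01': no prefix
  F='10' vs E='11': no prefix
  E='11' vs C='00': no prefix
  E='11' vs G='01': no prefix
  E='11' vs F='10': no prefix
No violation found over all pairs.

YES -- this is a valid prefix code. No codeword is a prefix of any other codeword.


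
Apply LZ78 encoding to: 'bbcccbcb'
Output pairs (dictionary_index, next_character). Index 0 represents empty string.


LZ78 encoding steps:
Dictionary: {0: ''}
Step 1: w='' (idx 0), next='b' -> output (0, 'b'), add 'b' as idx 1
Step 2: w='b' (idx 1), next='c' -> output (1, 'c'), add 'bc' as idx 2
Step 3: w='' (idx 0), next='c' -> output (0, 'c'), add 'c' as idx 3
Step 4: w='c' (idx 3), next='b' -> output (3, 'b'), add 'cb' as idx 4
Step 5: w='cb' (idx 4), end of input -> output (4, '')


Encoded: [(0, 'b'), (1, 'c'), (0, 'c'), (3, 'b'), (4, '')]


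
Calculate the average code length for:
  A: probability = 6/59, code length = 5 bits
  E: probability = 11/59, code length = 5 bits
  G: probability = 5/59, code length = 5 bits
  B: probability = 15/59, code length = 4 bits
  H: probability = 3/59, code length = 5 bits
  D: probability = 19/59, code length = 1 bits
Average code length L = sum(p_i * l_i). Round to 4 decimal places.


Weighted contributions p_i * l_i:
  A: (6/59) * 5 = 30/59
  E: (11/59) * 5 = 55/59
  G: (5/59) * 5 = 25/59
  B: (15/59) * 4 = 60/59
  H: (3/59) * 5 = 15/59
  D: (19/59) * 1 = 19/59
Sum = (30 + 55 + 25 + 60 + 15 + 19)/59 = 204/59

L = 204/59 = 3.4576 bits/symbol


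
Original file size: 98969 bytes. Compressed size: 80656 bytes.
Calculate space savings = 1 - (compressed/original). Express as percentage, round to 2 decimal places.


ratio = compressed/original = 80656/98969 = 0.814962
savings = 1 - ratio = 1 - 0.814962 = 0.185038
as a percentage: 0.185038 * 100 = 18.5%

Space savings = 1 - 80656/98969 = 18.5%


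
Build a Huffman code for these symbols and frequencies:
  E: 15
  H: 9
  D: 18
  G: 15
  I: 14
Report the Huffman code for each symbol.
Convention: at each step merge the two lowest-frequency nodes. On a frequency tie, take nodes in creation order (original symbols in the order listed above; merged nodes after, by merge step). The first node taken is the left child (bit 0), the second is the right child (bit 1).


Huffman tree construction:
Step 1: Merge H(9) + I(14) = 23
Step 2: Merge E(15) + G(15) = 30
Step 3: Merge D(18) + (H+I)(23) = 41
Step 4: Merge (E+G)(30) + (D+(H+I))(41) = 71
Read each symbol's code off the tree from the root (left child = 0, right child = 1).

Codes:
  E: 00 (length 2)
  H: 110 (length 3)
  D: 10 (length 2)
  G: 01 (length 2)
  I: 111 (length 3)
Average code length: 165/71 = 2.3239 bits/symbol


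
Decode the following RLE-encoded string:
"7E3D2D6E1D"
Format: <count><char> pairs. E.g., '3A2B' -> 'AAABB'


Expanding each <count><char> pair:
  7E -> 'EEEEEEE'
  3D -> 'DDD'
  2D -> 'DD'
  6E -> 'EEEEEE'
  1D -> 'D'

Decoded = EEEEEEEDDDDDEEEEEED


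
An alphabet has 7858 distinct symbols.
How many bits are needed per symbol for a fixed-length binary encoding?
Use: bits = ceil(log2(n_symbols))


log2(7858) = 12.9399
Bracket: 2^12 = 4096 < 7858 <= 2^13 = 8192
So ceil(log2(7858)) = 13

bits = ceil(log2(7858)) = ceil(12.9399) = 13 bits


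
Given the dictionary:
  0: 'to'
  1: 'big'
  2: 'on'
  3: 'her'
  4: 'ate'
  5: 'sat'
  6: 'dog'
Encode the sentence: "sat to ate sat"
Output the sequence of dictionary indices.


Look up each word in the dictionary:
  'sat' -> 5
  'to' -> 0
  'ate' -> 4
  'sat' -> 5

Encoded: [5, 0, 4, 5]


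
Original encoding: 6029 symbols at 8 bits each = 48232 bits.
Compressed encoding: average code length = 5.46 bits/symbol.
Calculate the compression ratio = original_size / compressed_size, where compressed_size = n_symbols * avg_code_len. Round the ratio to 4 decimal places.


original_size = n_symbols * orig_bits = 6029 * 8 = 48232 bits
compressed_size = n_symbols * avg_code_len = 6029 * 5.46 = 32918.34 bits
ratio = original_size / compressed_size = 48232 / 32918.34 = 1.4652

Compression ratio = 1.4652


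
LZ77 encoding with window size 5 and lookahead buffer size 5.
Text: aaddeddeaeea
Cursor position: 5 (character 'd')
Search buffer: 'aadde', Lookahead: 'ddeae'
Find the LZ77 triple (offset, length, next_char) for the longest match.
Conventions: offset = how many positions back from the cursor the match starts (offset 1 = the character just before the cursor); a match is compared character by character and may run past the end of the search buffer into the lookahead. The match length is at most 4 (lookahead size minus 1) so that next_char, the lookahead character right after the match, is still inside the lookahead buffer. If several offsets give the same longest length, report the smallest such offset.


Try each offset into the search buffer:
  offset=1 (pos 4, char 'e'): match length 0
  offset=2 (pos 3, char 'd'): match length 1
  offset=3 (pos 2, char 'd'): match length 3
  offset=4 (pos 1, char 'a'): match length 0
  offset=5 (pos 0, char 'a'): match length 0
Longest match has length 3 at offset 3.
next_char = character at position 5 + 3 = 8 -> 'a'

Best match: offset=3, length=3 (matching 'dde' starting at position 2)
LZ77 triple: (3, 3, 'a')


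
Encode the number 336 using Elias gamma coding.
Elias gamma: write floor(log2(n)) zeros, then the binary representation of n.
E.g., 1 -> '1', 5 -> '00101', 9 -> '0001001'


num_bits = floor(log2(336)) + 1 = 9
leading_zeros = num_bits - 1 = 8
binary(336) = 101010000

Elias gamma(336) = '00000000' + '101010000' = 00000000101010000 (17 bits)


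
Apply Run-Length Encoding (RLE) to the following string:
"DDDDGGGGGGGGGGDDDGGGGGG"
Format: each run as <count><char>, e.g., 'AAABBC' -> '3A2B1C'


Scanning runs left to right:
  i=0: run of 'D' x 4 -> '4D'
  i=4: run of 'G' x 10 -> '10G'
  i=14: run of 'D' x 3 -> '3D'
  i=17: run of 'G' x 6 -> '6G'

RLE = 4D10G3D6G


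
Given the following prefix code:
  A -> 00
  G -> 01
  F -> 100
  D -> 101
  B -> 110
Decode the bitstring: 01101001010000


Decoding step by step:
Bits 01 -> G
Bits 101 -> D
Bits 00 -> A
Bits 101 -> D
Bits 00 -> A
Bits 00 -> A


Decoded message: GDADAA


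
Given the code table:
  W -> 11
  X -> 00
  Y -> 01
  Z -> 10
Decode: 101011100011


Decoding:
10 -> Z
10 -> Z
11 -> W
10 -> Z
00 -> X
11 -> W


Result: ZZWZXW


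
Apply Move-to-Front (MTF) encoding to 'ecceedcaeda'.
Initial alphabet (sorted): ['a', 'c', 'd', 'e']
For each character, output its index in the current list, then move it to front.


MTF encoding:
'e': index 3 in ['a', 'c', 'd', 'e'] -> ['e', 'a', 'c', 'd']
'c': index 2 in ['e', 'a', 'c', 'd'] -> ['c', 'e', 'a', 'd']
'c': index 0 in ['c', 'e', 'a', 'd'] -> ['c', 'e', 'a', 'd']
'e': index 1 in ['c', 'e', 'a', 'd'] -> ['e', 'c', 'a', 'd']
'e': index 0 in ['e', 'c', 'a', 'd'] -> ['e', 'c', 'a', 'd']
'd': index 3 in ['e', 'c', 'a', 'd'] -> ['d', 'e', 'c', 'a']
'c': index 2 in ['d', 'e', 'c', 'a'] -> ['c', 'd', 'e', 'a']
'a': index 3 in ['c', 'd', 'e', 'a'] -> ['a', 'c', 'd', 'e']
'e': index 3 in ['a', 'c', 'd', 'e'] -> ['e', 'a', 'c', 'd']
'd': index 3 in ['e', 'a', 'c', 'd'] -> ['d', 'e', 'a', 'c']
'a': index 2 in ['d', 'e', 'a', 'c'] -> ['a', 'd', 'e', 'c']


Output: [3, 2, 0, 1, 0, 3, 2, 3, 3, 3, 2]


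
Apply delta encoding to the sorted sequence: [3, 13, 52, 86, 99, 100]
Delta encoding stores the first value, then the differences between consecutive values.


First value: 3
Deltas:
  13 - 3 = 10
  52 - 13 = 39
  86 - 52 = 34
  99 - 86 = 13
  100 - 99 = 1


Delta encoded: [3, 10, 39, 34, 13, 1]


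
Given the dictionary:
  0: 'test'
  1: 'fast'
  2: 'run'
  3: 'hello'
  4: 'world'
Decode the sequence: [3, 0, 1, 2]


Look up each index in the dictionary:
  3 -> 'hello'
  0 -> 'test'
  1 -> 'fast'
  2 -> 'run'

Decoded: "hello test fast run"


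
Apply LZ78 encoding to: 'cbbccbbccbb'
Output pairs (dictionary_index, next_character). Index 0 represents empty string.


LZ78 encoding steps:
Dictionary: {0: ''}
Step 1: w='' (idx 0), next='c' -> output (0, 'c'), add 'c' as idx 1
Step 2: w='' (idx 0), next='b' -> output (0, 'b'), add 'b' as idx 2
Step 3: w='b' (idx 2), next='c' -> output (2, 'c'), add 'bc' as idx 3
Step 4: w='c' (idx 1), next='b' -> output (1, 'b'), add 'cb' as idx 4
Step 5: w='bc' (idx 3), next='c' -> output (3, 'c'), add 'bcc' as idx 5
Step 6: w='b' (idx 2), next='b' -> output (2, 'b'), add 'bb' as idx 6


Encoded: [(0, 'c'), (0, 'b'), (2, 'c'), (1, 'b'), (3, 'c'), (2, 'b')]


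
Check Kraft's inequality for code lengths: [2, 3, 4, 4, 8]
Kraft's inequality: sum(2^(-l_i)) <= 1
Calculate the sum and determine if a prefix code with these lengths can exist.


Sum = 2^(-2) + 2^(-3) + 2^(-4) + 2^(-4) + 2^(-8)
    = 0.25 + 0.125 + 0.0625 + 0.0625 + 0.00390625
    = 129/256 = 0.50390625
Since 0.50390625 <= 1, Kraft's inequality IS satisfied.
A prefix code with these lengths CAN exist.

Kraft sum = 0.50390625. Satisfied.


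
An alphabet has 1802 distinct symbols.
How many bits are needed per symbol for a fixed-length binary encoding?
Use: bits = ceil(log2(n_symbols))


log2(1802) = 10.8154
Bracket: 2^10 = 1024 < 1802 <= 2^11 = 2048
So ceil(log2(1802)) = 11

bits = ceil(log2(1802)) = ceil(10.8154) = 11 bits
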